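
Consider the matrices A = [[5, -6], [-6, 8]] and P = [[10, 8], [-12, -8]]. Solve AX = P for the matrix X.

X = [[2, 4], [0, 2]]

Left-multiplying both sides by A⁻¹ gives X = A⁻¹P.
det A = 4, so A⁻¹ = [[2, 3/2], [3/2, 5/4]].
X = A⁻¹P = [[2, 3/2], [3/2, 5/4]] · [[10, 8], [-12, -8]] = [[2, 4], [0, 2]].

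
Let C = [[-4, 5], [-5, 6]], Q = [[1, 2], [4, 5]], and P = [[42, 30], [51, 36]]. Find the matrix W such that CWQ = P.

W = C⁻¹PQ⁻¹ (apply C⁻¹ on the left and Q⁻¹ on the right).
det C = 1; the adjugate gives C⁻¹ = [[6, -5], [5, -4]].
Q has determinant -3; Q⁻¹ = [[-5/3, 2/3], [4/3, -1/3]].
C⁻¹P = [[-3, 0], [6, 6]].
W = (C⁻¹P)Q⁻¹ = [[5, -2], [-2, 2]].

W = [[5, -2], [-2, 2]]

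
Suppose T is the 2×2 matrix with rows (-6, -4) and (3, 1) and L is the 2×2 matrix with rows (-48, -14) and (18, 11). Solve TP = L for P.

T is on the left of P, so left-multiply by T⁻¹: P = T⁻¹L.
det T = 6, so T⁻¹ = [[1/6, 2/3], [-1/2, -1]].
P = T⁻¹L = [[1/6, 2/3], [-1/2, -1]] · [[-48, -14], [18, 11]] = [[4, 5], [6, -4]].

P = [[4, 5], [6, -4]]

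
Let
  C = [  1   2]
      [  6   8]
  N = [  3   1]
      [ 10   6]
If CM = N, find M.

M = [[-1, 1], [2, 0]]

C is on the left of M, so left-multiply by C⁻¹: M = C⁻¹N.
C has determinant -4; C⁻¹ = [[-2, 1/2], [3/2, -1/4]].
M = C⁻¹N = [[-2, 1/2], [3/2, -1/4]] · [[3, 1], [10, 6]] = [[-1, 1], [2, 0]].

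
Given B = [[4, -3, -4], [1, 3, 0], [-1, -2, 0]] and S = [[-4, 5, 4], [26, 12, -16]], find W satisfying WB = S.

W = [[-1, 2, 2], [4, 4, -6]]

B is on the right of W, so right-multiply by B⁻¹: W = SB⁻¹.
det B = -4; the adjugate gives B⁻¹ = [[0, -2, -3], [0, 1, 1], [-1/4, -11/4, -15/4]].
W = SB⁻¹ = [[-4, 5, 4], [26, 12, -16]] · [[0, -2, -3], [0, 1, 1], [-1/4, -11/4, -15/4]] = [[-1, 2, 2], [4, 4, -6]].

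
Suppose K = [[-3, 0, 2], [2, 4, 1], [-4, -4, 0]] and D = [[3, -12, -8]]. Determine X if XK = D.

K is on the right of X, so right-multiply by K⁻¹: X = DK⁻¹.
K has determinant 4; K⁻¹ = [[1, -2, -2], [-1, 2, 7/4], [2, -3, -3]].
X = DK⁻¹ = [[3, -12, -8]] · [[1, -2, -2], [-1, 2, 7/4], [2, -3, -3]] = [[-1, -6, -3]].

X = [[-1, -6, -3]]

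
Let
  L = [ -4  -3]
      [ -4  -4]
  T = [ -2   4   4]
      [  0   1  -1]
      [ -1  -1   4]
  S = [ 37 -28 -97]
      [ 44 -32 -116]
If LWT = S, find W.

W = [[1, 2, 2], [1, 5, 5]]

Left-multiply by L⁻¹ and right-multiply by T⁻¹: W = L⁻¹ST⁻¹.
det L = 4; the adjugate gives L⁻¹ = [[-1, 3/4], [1, -1]].
det T = 2; the adjugate gives T⁻¹ = [[3/2, -10, -4], [1/2, -2, -1], [1/2, -3, -1]].
L⁻¹S = [[-4, 4, 10], [-7, 4, 19]].
W = (L⁻¹S)T⁻¹ = [[1, 2, 2], [1, 5, 5]].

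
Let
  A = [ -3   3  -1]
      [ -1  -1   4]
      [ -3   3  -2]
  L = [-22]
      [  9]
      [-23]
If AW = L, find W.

W = [[1], [-6], [1]]

Since A multiplies W on the left, W = A⁻¹L.
det A = -6, so A⁻¹ = [[5/3, -1/2, -11/6], [7/3, -1/2, -13/6], [1, 0, -1]].
W = A⁻¹L = [[5/3, -1/2, -11/6], [7/3, -1/2, -13/6], [1, 0, -1]] · [[-22], [9], [-23]] = [[1], [-6], [1]].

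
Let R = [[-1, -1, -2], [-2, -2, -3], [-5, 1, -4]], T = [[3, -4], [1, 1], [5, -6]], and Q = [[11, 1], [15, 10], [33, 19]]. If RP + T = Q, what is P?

P = [[-4, -4], [0, 1], [-2, -1]]

RP = Q − T = [[8, 5], [14, 9], [28, 25]].
Left-multiplying both sides by R⁻¹ gives P = R⁻¹(Q − T).
det R = 6; the adjugate gives R⁻¹ = [[11/6, -1, -1/6], [7/6, -1, 1/6], [-2, 1, 0]].
P = R⁻¹(Q − T) = [[-4, -4], [0, 1], [-2, -1]].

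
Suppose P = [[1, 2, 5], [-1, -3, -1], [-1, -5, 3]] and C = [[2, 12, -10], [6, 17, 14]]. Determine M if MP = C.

M = [[0, 1, -3], [3, -2, -1]]

P is on the right of M, so right-multiply by P⁻¹: M = CP⁻¹.
P has determinant 4; P⁻¹ = [[-7/2, -31/4, 13/4], [1, 2, -1], [1/2, 3/4, -1/4]].
M = CP⁻¹ = [[2, 12, -10], [6, 17, 14]] · [[-7/2, -31/4, 13/4], [1, 2, -1], [1/2, 3/4, -1/4]] = [[0, 1, -3], [3, -2, -1]].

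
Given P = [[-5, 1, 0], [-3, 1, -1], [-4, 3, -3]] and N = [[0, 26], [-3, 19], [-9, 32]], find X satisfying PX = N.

Left-multiplying both sides by P⁻¹ gives X = P⁻¹N.
det P = -5; the adjugate gives P⁻¹ = [[0, -3/5, 1/5], [1, -3, 1], [1, -11/5, 2/5]].
X = P⁻¹N = [[0, -3/5, 1/5], [1, -3, 1], [1, -11/5, 2/5]] · [[0, 26], [-3, 19], [-9, 32]] = [[0, -5], [0, 1], [3, -3]].

X = [[0, -5], [0, 1], [3, -3]]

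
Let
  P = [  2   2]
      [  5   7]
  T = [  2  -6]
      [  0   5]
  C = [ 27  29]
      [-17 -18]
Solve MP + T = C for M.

M = [[0, 5], [-1, -3]]

MP = C − T = [[25, 35], [-17, -23]].
Since P sits to the right of M, M = (C − T)P⁻¹.
det P = 4, so P⁻¹ = [[7/4, -1/2], [-5/4, 1/2]].
M = (C − T)P⁻¹ = [[0, 5], [-1, -3]].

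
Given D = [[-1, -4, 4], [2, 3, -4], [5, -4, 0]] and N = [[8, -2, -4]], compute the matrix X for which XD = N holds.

X = [[1, 2, 1]]

Since D sits to the right of X, X = ND⁻¹.
det D = 4; the adjugate gives D⁻¹ = [[-4, -4, 1], [-5, -5, 1], [-23/4, -6, 5/4]].
X = ND⁻¹ = [[8, -2, -4]] · [[-4, -4, 1], [-5, -5, 1], [-23/4, -6, 5/4]] = [[1, 2, 1]].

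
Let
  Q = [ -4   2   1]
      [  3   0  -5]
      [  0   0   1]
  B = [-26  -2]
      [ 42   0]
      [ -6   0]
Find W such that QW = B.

Since Q multiplies W on the left, W = Q⁻¹B.
det Q = -6, so Q⁻¹ = [[0, 1/3, 5/3], [1/2, 2/3, 17/6], [0, 0, 1]].
W = Q⁻¹B = [[0, 1/3, 5/3], [1/2, 2/3, 17/6], [0, 0, 1]] · [[-26, -2], [42, 0], [-6, 0]] = [[4, 0], [-2, -1], [-6, 0]].

W = [[4, 0], [-2, -1], [-6, 0]]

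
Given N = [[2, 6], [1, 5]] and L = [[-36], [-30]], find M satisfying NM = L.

Since N multiplies M on the left, M = N⁻¹L.
det N = 4; the adjugate gives N⁻¹ = [[5/4, -3/2], [-1/4, 1/2]].
M = N⁻¹L = [[5/4, -3/2], [-1/4, 1/2]] · [[-36], [-30]] = [[0], [-6]].

M = [[0], [-6]]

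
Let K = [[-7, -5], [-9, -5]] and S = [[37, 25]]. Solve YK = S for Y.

Since K sits to the right of Y, Y = SK⁻¹.
det K = -10, so K⁻¹ = [[1/2, -1/2], [-9/10, 7/10]].
Y = SK⁻¹ = [[37, 25]] · [[1/2, -1/2], [-9/10, 7/10]] = [[-4, -1]].

Y = [[-4, -1]]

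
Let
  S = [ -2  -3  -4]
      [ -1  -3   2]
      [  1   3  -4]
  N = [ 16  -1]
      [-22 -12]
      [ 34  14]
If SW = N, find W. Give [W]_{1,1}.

Since S multiplies W on the left, W = S⁻¹N.
det S = -6; the adjugate gives S⁻¹ = [[-1, 4, 3], [1/3, -2, -4/3], [0, -1/2, -1/2]].
W = S⁻¹N = [[-1, 4, 3], [1/3, -2, -4/3], [0, -1/2, -1/2]] · [[16, -1], [-22, -12], [34, 14]] = [[-2, -5], [4, 5], [-6, -1]].

-2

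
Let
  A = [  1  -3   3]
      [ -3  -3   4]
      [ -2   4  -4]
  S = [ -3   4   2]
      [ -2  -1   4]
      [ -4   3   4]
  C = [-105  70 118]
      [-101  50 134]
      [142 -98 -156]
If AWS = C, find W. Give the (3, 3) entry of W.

-2

Left-multiply by A⁻¹ and right-multiply by S⁻¹: W = A⁻¹CS⁻¹.
det A = 2, so A⁻¹ = [[-2, 0, -3/2], [-10, 1, -13/2], [-9, 1, -6]].
det S = -4; the adjugate gives S⁻¹ = [[4, 5/2, -9/2], [2, 1, -2], [5/2, 7/4, -11/4]].
A⁻¹C = [[-3, 7, -2], [26, -13, -32], [-8, 8, 8]].
W = (A⁻¹C)S⁻¹ = [[-3, -4, 5], [-2, -4, -3], [4, 2, -2]].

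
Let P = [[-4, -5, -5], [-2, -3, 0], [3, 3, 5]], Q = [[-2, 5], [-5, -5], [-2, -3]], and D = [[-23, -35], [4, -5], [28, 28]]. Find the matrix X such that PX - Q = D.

X = [[5, 5], [-3, 0], [4, 2]]

PX = D + Q = [[-25, -30], [-1, -10], [26, 25]].
Left-multiplying both sides by P⁻¹ gives X = P⁻¹(D + Q).
det P = -5; the adjugate gives P⁻¹ = [[3, -2, 3], [-2, 1, -2], [-3/5, 3/5, -2/5]].
X = P⁻¹(D + Q) = [[5, 5], [-3, 0], [4, 2]].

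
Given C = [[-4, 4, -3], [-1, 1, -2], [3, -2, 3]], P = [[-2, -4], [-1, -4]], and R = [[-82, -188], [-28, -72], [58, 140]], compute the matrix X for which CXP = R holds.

X = [[-4, 0], [4, 0], [-1, -4]]

X = C⁻¹RP⁻¹ (apply C⁻¹ on the left and P⁻¹ on the right).
C has determinant -5; C⁻¹ = [[1/5, 6/5, 1], [3/5, 3/5, 1], [1/5, -4/5, 0]].
P has determinant 4; P⁻¹ = [[-1, 1], [1/4, -1/2]].
C⁻¹R = [[8, 16], [-8, -16], [6, 20]].
X = (C⁻¹R)P⁻¹ = [[-4, 0], [4, 0], [-1, -4]].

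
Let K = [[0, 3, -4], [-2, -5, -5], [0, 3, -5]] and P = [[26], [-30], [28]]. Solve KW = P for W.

W = [[5], [6], [-2]]

Since K multiplies W on the left, W = K⁻¹P.
det K = -6, so K⁻¹ = [[-20/3, -1/2, 35/6], [5/3, 0, -4/3], [1, 0, -1]].
W = K⁻¹P = [[-20/3, -1/2, 35/6], [5/3, 0, -4/3], [1, 0, -1]] · [[26], [-30], [28]] = [[5], [6], [-2]].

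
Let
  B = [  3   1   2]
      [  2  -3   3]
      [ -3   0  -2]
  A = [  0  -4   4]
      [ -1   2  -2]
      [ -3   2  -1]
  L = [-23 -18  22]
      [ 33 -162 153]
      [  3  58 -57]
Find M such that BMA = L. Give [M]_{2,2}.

Left-multiply by B⁻¹ and right-multiply by A⁻¹: M = B⁻¹LA⁻¹.
B has determinant -5; B⁻¹ = [[-6/5, -2/5, -9/5], [1, 0, 1], [9/5, 3/5, 11/5]].
det A = -4; the adjugate gives A⁻¹ = [[-1/2, -1, 0], [-5/4, -3, 1], [-1, -3, 1]].
B⁻¹L = [[9, -18, 15], [-20, 40, -35], [-15, -2, 6]].
M = (B⁻¹L)A⁻¹ = [[3, 0, -3], [-5, 5, 5], [4, 3, 4]].

5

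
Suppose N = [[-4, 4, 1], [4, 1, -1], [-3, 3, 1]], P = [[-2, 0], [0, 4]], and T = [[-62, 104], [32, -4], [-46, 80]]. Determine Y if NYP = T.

Left-multiply by N⁻¹ and right-multiply by P⁻¹: Y = N⁻¹TP⁻¹.
det N = -5; the adjugate gives N⁻¹ = [[-4/5, 1/5, 1], [1/5, 1/5, 0], [-3, 0, 4]].
P has determinant -8; P⁻¹ = [[-1/2, 0], [0, 1/4]].
N⁻¹T = [[10, -4], [-6, 20], [2, 8]].
Y = (N⁻¹T)P⁻¹ = [[-5, -1], [3, 5], [-1, 2]].

Y = [[-5, -1], [3, 5], [-1, 2]]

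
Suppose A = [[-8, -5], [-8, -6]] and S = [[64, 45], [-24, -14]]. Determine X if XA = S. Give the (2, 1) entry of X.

4

A is on the right of X, so right-multiply by A⁻¹: X = SA⁻¹.
A has determinant 8; A⁻¹ = [[-3/4, 5/8], [1, -1]].
X = SA⁻¹ = [[64, 45], [-24, -14]] · [[-3/4, 5/8], [1, -1]] = [[-3, -5], [4, -1]].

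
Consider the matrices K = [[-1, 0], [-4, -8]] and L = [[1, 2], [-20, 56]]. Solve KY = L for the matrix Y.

Y = [[-1, -2], [3, -6]]

Left-multiplying both sides by K⁻¹ gives Y = K⁻¹L.
K has determinant 8; K⁻¹ = [[-1, 0], [1/2, -1/8]].
Y = K⁻¹L = [[-1, 0], [1/2, -1/8]] · [[1, 2], [-20, 56]] = [[-1, -2], [3, -6]].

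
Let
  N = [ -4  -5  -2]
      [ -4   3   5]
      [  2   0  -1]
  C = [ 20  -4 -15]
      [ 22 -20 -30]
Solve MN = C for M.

N is on the right of M, so right-multiply by N⁻¹: M = CN⁻¹.
det N = -6, so N⁻¹ = [[1/2, 5/6, 19/6], [-1, -4/3, -14/3], [1, 5/3, 16/3]].
M = CN⁻¹ = [[20, -4, -15], [22, -20, -30]] · [[1/2, 5/6, 19/6], [-1, -4/3, -14/3], [1, 5/3, 16/3]] = [[-1, -3, 2], [1, -5, 3]].

M = [[-1, -3, 2], [1, -5, 3]]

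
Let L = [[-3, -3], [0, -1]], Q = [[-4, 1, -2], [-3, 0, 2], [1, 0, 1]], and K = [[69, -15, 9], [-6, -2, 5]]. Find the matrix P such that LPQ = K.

Left-multiply by L⁻¹ and right-multiply by Q⁻¹: P = L⁻¹KQ⁻¹.
det L = 3, so L⁻¹ = [[-1/3, 1], [0, -1]].
det Q = 5; the adjugate gives Q⁻¹ = [[0, -1/5, 2/5], [1, -2/5, 14/5], [0, 1/5, 3/5]].
L⁻¹K = [[-29, 3, 2], [6, 2, -5]].
P = (L⁻¹K)Q⁻¹ = [[3, 5, -2], [2, -3, 5]].

P = [[3, 5, -2], [2, -3, 5]]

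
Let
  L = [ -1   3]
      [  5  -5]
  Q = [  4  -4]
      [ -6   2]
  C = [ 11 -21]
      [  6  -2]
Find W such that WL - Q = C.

WL = C + Q = [[15, -25], [0, 0]].
L is on the right of W, so right-multiply by L⁻¹: W = (C + Q)L⁻¹.
L has determinant -10; L⁻¹ = [[1/2, 3/10], [1/2, 1/10]].
W = (C + Q)L⁻¹ = [[-5, 2], [0, 0]].

W = [[-5, 2], [0, 0]]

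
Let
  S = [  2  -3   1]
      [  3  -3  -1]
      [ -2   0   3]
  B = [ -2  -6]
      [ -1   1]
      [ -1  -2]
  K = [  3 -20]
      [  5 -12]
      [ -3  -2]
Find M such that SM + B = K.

SM = K − B = [[5, -14], [6, -13], [-2, 0]].
S is on the left of M, so left-multiply by S⁻¹: M = S⁻¹(K − B).
S has determinant -3; S⁻¹ = [[3, -3, -2], [7/3, -8/3, -5/3], [2, -2, -1]].
M = S⁻¹(K − B) = [[1, -3], [-1, 2], [0, -2]].

M = [[1, -3], [-1, 2], [0, -2]]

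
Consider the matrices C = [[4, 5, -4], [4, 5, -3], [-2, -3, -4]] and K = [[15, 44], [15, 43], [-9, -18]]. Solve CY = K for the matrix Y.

Y = [[0, 5], [3, 4], [0, -1]]

C is on the left of Y, so left-multiply by C⁻¹: Y = C⁻¹K.
C has determinant 2; C⁻¹ = [[-29/2, 16, 5/2], [11, -12, -2], [-1, 1, 0]].
Y = C⁻¹K = [[-29/2, 16, 5/2], [11, -12, -2], [-1, 1, 0]] · [[15, 44], [15, 43], [-9, -18]] = [[0, 5], [3, 4], [0, -1]].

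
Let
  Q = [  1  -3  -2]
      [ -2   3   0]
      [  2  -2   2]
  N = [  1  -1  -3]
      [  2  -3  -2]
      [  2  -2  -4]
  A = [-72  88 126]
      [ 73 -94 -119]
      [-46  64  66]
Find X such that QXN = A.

Left-multiply by Q⁻¹ and right-multiply by N⁻¹: X = Q⁻¹AN⁻¹.
Q has determinant -2; Q⁻¹ = [[-3, -5, -3], [-2, -3, -2], [1, 2, 3/2]].
det N = -2; the adjugate gives N⁻¹ = [[-4, -1, 7/2], [-2, -1, 2], [-1, 0, 1/2]].
Q⁻¹A = [[-11, 14, 19], [17, -22, -27], [5, -4, -13]].
X = (Q⁻¹A)N⁻¹ = [[-3, -3, -1], [3, 5, 2], [1, -1, 3]].

X = [[-3, -3, -1], [3, 5, 2], [1, -1, 3]]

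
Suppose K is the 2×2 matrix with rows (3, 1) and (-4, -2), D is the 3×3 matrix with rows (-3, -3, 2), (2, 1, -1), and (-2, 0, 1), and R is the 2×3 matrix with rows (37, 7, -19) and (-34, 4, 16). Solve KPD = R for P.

Left-multiply by K⁻¹ and right-multiply by D⁻¹: P = K⁻¹RD⁻¹.
K has determinant -2; K⁻¹ = [[1, 1/2], [-2, -3/2]].
det D = 1; the adjugate gives D⁻¹ = [[1, 3, 1], [0, 1, 1], [2, 6, 3]].
K⁻¹R = [[20, 9, -11], [-23, -20, 14]].
P = (K⁻¹R)D⁻¹ = [[-2, 3, -4], [5, -5, -1]].

P = [[-2, 3, -4], [5, -5, -1]]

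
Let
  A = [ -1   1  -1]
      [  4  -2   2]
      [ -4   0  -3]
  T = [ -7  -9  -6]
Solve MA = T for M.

Right-multiplying both sides by A⁻¹ gives M = TA⁻¹.
A has determinant 6; A⁻¹ = [[1, 1/2, 0], [2/3, -1/6, -1/3], [-4/3, -2/3, -1/3]].
M = TA⁻¹ = [[-7, -9, -6]] · [[1, 1/2, 0], [2/3, -1/6, -1/3], [-4/3, -2/3, -1/3]] = [[-5, 2, 5]].

M = [[-5, 2, 5]]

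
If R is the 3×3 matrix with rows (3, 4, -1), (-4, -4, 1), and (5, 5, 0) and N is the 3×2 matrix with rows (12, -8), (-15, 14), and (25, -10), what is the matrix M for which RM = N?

Since R multiplies M on the left, M = R⁻¹N.
R has determinant 5; R⁻¹ = [[-1, -1, 0], [1, 1, 1/5], [0, 1, 4/5]].
M = R⁻¹N = [[-1, -1, 0], [1, 1, 1/5], [0, 1, 4/5]] · [[12, -8], [-15, 14], [25, -10]] = [[3, -6], [2, 4], [5, 6]].

M = [[3, -6], [2, 4], [5, 6]]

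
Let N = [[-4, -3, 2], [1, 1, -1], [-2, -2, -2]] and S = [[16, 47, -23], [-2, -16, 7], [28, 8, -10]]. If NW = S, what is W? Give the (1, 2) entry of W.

Left-multiplying both sides by N⁻¹ gives W = N⁻¹S.
det N = 4, so N⁻¹ = [[-1, -5/2, 1/4], [1, 3, -1/2], [0, -1/2, -1/4]].
W = N⁻¹S = [[-1, -5/2, 1/4], [1, 3, -1/2], [0, -1/2, -1/4]] · [[16, 47, -23], [-2, -16, 7], [28, 8, -10]] = [[-4, -5, 3], [-4, -5, 3], [-6, 6, -1]].

-5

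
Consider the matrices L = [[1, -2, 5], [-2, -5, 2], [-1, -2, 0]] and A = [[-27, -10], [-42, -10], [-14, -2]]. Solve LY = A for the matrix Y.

Since L multiplies Y on the left, Y = L⁻¹A.
L has determinant 3; L⁻¹ = [[4/3, -10/3, 7], [-2/3, 5/3, -4], [-1/3, 4/3, -3]].
Y = L⁻¹A = [[4/3, -10/3, 7], [-2/3, 5/3, -4], [-1/3, 4/3, -3]] · [[-27, -10], [-42, -10], [-14, -2]] = [[6, 6], [4, -2], [-5, -4]].

Y = [[6, 6], [4, -2], [-5, -4]]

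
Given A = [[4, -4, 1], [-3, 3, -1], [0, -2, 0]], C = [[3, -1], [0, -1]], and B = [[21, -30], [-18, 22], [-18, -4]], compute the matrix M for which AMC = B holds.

M = A⁻¹BC⁻¹ (apply A⁻¹ on the left and C⁻¹ on the right).
A has determinant -2; A⁻¹ = [[1, 1, -1/2], [0, 0, -1/2], [-3, -4, 0]].
C has determinant -3; C⁻¹ = [[1/3, -1/3], [0, -1]].
A⁻¹B = [[12, -6], [9, 2], [9, 2]].
M = (A⁻¹B)C⁻¹ = [[4, 2], [3, -5], [3, -5]].

M = [[4, 2], [3, -5], [3, -5]]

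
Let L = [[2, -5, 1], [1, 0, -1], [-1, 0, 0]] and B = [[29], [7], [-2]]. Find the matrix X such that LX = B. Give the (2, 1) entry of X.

-6

Since L multiplies X on the left, X = L⁻¹B.
det L = -5, so L⁻¹ = [[0, 0, -1], [-1/5, -1/5, -3/5], [0, -1, -1]].
X = L⁻¹B = [[0, 0, -1], [-1/5, -1/5, -3/5], [0, -1, -1]] · [[29], [7], [-2]] = [[2], [-6], [-5]].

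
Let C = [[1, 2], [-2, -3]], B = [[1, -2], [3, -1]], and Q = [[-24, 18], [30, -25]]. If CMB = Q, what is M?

Left-multiply by C⁻¹ and right-multiply by B⁻¹: M = C⁻¹QB⁻¹.
det C = 1; the adjugate gives C⁻¹ = [[-3, -2], [2, 1]].
det B = 5; the adjugate gives B⁻¹ = [[-1/5, 2/5], [-3/5, 1/5]].
C⁻¹Q = [[12, -4], [-18, 11]].
M = (C⁻¹Q)B⁻¹ = [[0, 4], [-3, -5]].

M = [[0, 4], [-3, -5]]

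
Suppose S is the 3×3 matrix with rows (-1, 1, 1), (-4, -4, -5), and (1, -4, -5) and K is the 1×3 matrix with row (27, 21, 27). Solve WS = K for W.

Since S sits to the right of W, W = KS⁻¹.
S has determinant -5; S⁻¹ = [[0, -1/5, 1/5], [5, -4/5, 9/5], [-4, 3/5, -8/5]].
W = KS⁻¹ = [[27, 21, 27]] · [[0, -1/5, 1/5], [5, -4/5, 9/5], [-4, 3/5, -8/5]] = [[-3, -6, 0]].

W = [[-3, -6, 0]]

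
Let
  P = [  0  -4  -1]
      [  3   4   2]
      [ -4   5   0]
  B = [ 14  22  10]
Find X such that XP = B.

P is on the right of X, so right-multiply by P⁻¹: X = BP⁻¹.
P has determinant 1; P⁻¹ = [[-10, -5, -4], [-8, -4, -3], [31, 16, 12]].
X = BP⁻¹ = [[14, 22, 10]] · [[-10, -5, -4], [-8, -4, -3], [31, 16, 12]] = [[-6, 2, -2]].

X = [[-6, 2, -2]]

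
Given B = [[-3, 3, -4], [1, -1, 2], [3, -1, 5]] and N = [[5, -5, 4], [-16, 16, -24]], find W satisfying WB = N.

B is on the right of W, so right-multiply by B⁻¹: W = NB⁻¹.
det B = 4, so B⁻¹ = [[-3/4, -11/4, 1/2], [1/4, -3/4, 1/2], [1/2, 3/2, 0]].
W = NB⁻¹ = [[5, -5, 4], [-16, 16, -24]] · [[-3/4, -11/4, 1/2], [1/4, -3/4, 1/2], [1/2, 3/2, 0]] = [[-3, -4, 0], [4, -4, 0]].

W = [[-3, -4, 0], [4, -4, 0]]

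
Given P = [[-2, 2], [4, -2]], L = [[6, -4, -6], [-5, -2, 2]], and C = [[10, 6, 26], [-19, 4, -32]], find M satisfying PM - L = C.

M = [[-4, 2, -5], [4, 3, 5]]

PM = C + L = [[16, 2, 20], [-24, 2, -30]].
P is on the left of M, so left-multiply by P⁻¹: M = P⁻¹(C + L).
P has determinant -4; P⁻¹ = [[1/2, 1/2], [1, 1/2]].
M = P⁻¹(C + L) = [[-4, 2, -5], [4, 3, 5]].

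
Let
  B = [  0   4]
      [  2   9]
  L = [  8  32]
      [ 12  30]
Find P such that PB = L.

P = [[-1, 4], [-6, 6]]

Right-multiplying both sides by B⁻¹ gives P = LB⁻¹.
det B = -8; the adjugate gives B⁻¹ = [[-9/8, 1/2], [1/4, 0]].
P = LB⁻¹ = [[8, 32], [12, 30]] · [[-9/8, 1/2], [1/4, 0]] = [[-1, 4], [-6, 6]].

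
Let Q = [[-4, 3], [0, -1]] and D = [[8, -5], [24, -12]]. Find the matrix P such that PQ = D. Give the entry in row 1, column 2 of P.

Q is on the right of P, so right-multiply by Q⁻¹: P = DQ⁻¹.
Q has determinant 4; Q⁻¹ = [[-1/4, -3/4], [0, -1]].
P = DQ⁻¹ = [[8, -5], [24, -12]] · [[-1/4, -3/4], [0, -1]] = [[-2, -1], [-6, -6]].

-1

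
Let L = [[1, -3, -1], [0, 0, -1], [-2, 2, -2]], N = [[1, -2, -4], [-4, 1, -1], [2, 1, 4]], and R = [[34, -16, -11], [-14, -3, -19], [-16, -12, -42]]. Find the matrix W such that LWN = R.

W = L⁻¹RN⁻¹ (apply L⁻¹ on the left and N⁻¹ on the right).
det L = -4, so L⁻¹ = [[-1/2, 2, -3/4], [-1/2, 1, -1/4], [0, -1, 0]].
det N = 1, so N⁻¹ = [[5, 4, 6], [14, 12, 17], [-6, -5, -7]].
L⁻¹R = [[-33, 11, -1], [-27, 8, -3], [14, 3, 19]].
W = (L⁻¹R)N⁻¹ = [[-5, 5, -4], [-5, 3, -5], [-2, -3, 2]].

W = [[-5, 5, -4], [-5, 3, -5], [-2, -3, 2]]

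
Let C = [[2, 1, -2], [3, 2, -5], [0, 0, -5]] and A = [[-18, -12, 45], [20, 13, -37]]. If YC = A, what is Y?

C is on the right of Y, so right-multiply by C⁻¹: Y = AC⁻¹.
det C = -5, so C⁻¹ = [[2, -1, 1/5], [-3, 2, -4/5], [0, 0, -1/5]].
Y = AC⁻¹ = [[-18, -12, 45], [20, 13, -37]] · [[2, -1, 1/5], [-3, 2, -4/5], [0, 0, -1/5]] = [[0, -6, -3], [1, 6, 1]].

Y = [[0, -6, -3], [1, 6, 1]]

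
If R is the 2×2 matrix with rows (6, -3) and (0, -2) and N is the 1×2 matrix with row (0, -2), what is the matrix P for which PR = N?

P = [[0, 1]]

R is on the right of P, so right-multiply by R⁻¹: P = NR⁻¹.
R has determinant -12; R⁻¹ = [[1/6, -1/4], [0, -1/2]].
P = NR⁻¹ = [[0, -2]] · [[1/6, -1/4], [0, -1/2]] = [[0, 1]].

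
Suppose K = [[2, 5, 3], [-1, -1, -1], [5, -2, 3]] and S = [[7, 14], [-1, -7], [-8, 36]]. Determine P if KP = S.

P = [[2, 5], [3, -1], [-4, 3]]

Left-multiplying both sides by K⁻¹ gives P = K⁻¹S.
det K = 1, so K⁻¹ = [[-5, -21, -2], [-2, -9, -1], [7, 29, 3]].
P = K⁻¹S = [[-5, -21, -2], [-2, -9, -1], [7, 29, 3]] · [[7, 14], [-1, -7], [-8, 36]] = [[2, 5], [3, -1], [-4, 3]].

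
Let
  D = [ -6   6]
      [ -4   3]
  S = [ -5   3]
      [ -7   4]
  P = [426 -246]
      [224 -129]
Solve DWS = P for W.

W = D⁻¹PS⁻¹ (apply D⁻¹ on the left and S⁻¹ on the right).
det D = 6, so D⁻¹ = [[1/2, -1], [2/3, -1]].
det S = 1, so S⁻¹ = [[4, -3], [7, -5]].
D⁻¹P = [[-11, 6], [60, -35]].
W = (D⁻¹P)S⁻¹ = [[-2, 3], [-5, -5]].

W = [[-2, 3], [-5, -5]]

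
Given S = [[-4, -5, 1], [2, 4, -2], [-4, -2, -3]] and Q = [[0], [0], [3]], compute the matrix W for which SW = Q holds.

W = [[3], [-3], [-3]]

Left-multiplying both sides by S⁻¹ gives W = S⁻¹Q.
det S = 6; the adjugate gives S⁻¹ = [[-8/3, -17/6, 1], [7/3, 8/3, -1], [2, 2, -1]].
W = S⁻¹Q = [[-8/3, -17/6, 1], [7/3, 8/3, -1], [2, 2, -1]] · [[0], [0], [3]] = [[3], [-3], [-3]].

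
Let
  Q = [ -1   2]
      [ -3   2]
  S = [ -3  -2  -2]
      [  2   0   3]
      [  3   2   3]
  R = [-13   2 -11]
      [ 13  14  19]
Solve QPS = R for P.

P = [[0, -2, -3], [5, -5, 4]]

P = Q⁻¹RS⁻¹ (apply Q⁻¹ on the left and S⁻¹ on the right).
det Q = 4; the adjugate gives Q⁻¹ = [[1/2, -1/2], [3/4, -1/4]].
det S = 4; the adjugate gives S⁻¹ = [[-3/2, 1/2, -3/2], [3/4, -3/4, 5/4], [1, 0, 1]].
Q⁻¹R = [[-13, -6, -15], [-13, -2, -13]].
P = (Q⁻¹R)S⁻¹ = [[0, -2, -3], [5, -5, 4]].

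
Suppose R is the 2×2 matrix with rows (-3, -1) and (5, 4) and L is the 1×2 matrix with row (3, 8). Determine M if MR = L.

Since R sits to the right of M, M = LR⁻¹.
det R = -7; the adjugate gives R⁻¹ = [[-4/7, -1/7], [5/7, 3/7]].
M = LR⁻¹ = [[3, 8]] · [[-4/7, -1/7], [5/7, 3/7]] = [[4, 3]].

M = [[4, 3]]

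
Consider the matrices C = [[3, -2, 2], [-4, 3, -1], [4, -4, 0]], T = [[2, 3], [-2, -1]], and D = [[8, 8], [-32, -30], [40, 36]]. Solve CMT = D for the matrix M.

M = [[4, -4], [2, -1], [-3, 4]]

Isolating M: multiply by C⁻¹ from the left and T⁻¹ from the right, so M = C⁻¹DT⁻¹.
det C = 4, so C⁻¹ = [[-1, -2, -1], [-1, -2, -5/4], [1, 1, 1/4]].
det T = 4, so T⁻¹ = [[-1/4, -3/4], [1/2, 1/2]].
C⁻¹D = [[16, 16], [6, 7], [-14, -13]].
M = (C⁻¹D)T⁻¹ = [[4, -4], [2, -1], [-3, 4]].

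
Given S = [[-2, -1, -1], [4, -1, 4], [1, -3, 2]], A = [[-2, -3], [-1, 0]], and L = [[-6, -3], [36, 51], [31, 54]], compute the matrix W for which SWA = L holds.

Isolating W: multiply by S⁻¹ from the left and A⁻¹ from the right, so W = S⁻¹LA⁻¹.
det S = -5, so S⁻¹ = [[-2, -1, 1], [4/5, 3/5, -4/5], [11/5, 7/5, -6/5]].
A has determinant -3; A⁻¹ = [[0, -1], [-1/3, 2/3]].
S⁻¹L = [[7, 9], [-8, -15], [0, 0]].
W = (S⁻¹L)A⁻¹ = [[-3, -1], [5, -2], [0, 0]].

W = [[-3, -1], [5, -2], [0, 0]]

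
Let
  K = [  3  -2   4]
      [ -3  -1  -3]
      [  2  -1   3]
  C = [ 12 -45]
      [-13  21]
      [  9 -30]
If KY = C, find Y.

Y = [[2, -3], [1, 6], [2, -6]]

Since K multiplies Y on the left, Y = K⁻¹C.
det K = -4; the adjugate gives K⁻¹ = [[3/2, -1/2, -5/2], [-3/4, -1/4, 3/4], [-5/4, 1/4, 9/4]].
Y = K⁻¹C = [[3/2, -1/2, -5/2], [-3/4, -1/4, 3/4], [-5/4, 1/4, 9/4]] · [[12, -45], [-13, 21], [9, -30]] = [[2, -3], [1, 6], [2, -6]].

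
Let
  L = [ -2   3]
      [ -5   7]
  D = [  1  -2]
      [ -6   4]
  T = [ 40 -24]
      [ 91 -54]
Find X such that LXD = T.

X = [[1, -1], [0, -3]]

X = L⁻¹TD⁻¹ (apply L⁻¹ on the left and D⁻¹ on the right).
det L = 1, so L⁻¹ = [[7, -3], [5, -2]].
D has determinant -8; D⁻¹ = [[-1/2, -1/4], [-3/4, -1/8]].
L⁻¹T = [[7, -6], [18, -12]].
X = (L⁻¹T)D⁻¹ = [[1, -1], [0, -3]].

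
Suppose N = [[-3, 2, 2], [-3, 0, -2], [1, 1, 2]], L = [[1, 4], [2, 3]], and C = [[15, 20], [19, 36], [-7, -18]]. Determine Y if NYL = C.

Y = [[-1, -2], [-2, 2], [0, -1]]

Left-multiply by N⁻¹ and right-multiply by L⁻¹: Y = N⁻¹CL⁻¹.
N has determinant -4; N⁻¹ = [[-1/2, 1/2, 1], [-1, 2, 3], [3/4, -5/4, -3/2]].
det L = -5; the adjugate gives L⁻¹ = [[-3/5, 4/5], [2/5, -1/5]].
N⁻¹C = [[-5, -10], [2, -2], [-2, -3]].
Y = (N⁻¹C)L⁻¹ = [[-1, -2], [-2, 2], [0, -1]].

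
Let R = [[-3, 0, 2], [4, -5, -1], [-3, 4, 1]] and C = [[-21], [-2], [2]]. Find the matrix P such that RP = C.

Left-multiplying both sides by R⁻¹ gives P = R⁻¹C.
R has determinant 5; R⁻¹ = [[-1/5, 8/5, 2], [-1/5, 3/5, 1], [1/5, 12/5, 3]].
P = R⁻¹C = [[-1/5, 8/5, 2], [-1/5, 3/5, 1], [1/5, 12/5, 3]] · [[-21], [-2], [2]] = [[5], [5], [-3]].

P = [[5], [5], [-3]]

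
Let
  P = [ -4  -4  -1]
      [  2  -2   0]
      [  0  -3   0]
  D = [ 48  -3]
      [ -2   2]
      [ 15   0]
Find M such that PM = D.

P is on the left of M, so left-multiply by P⁻¹: M = P⁻¹D.
det P = 6, so P⁻¹ = [[0, 1/2, -1/3], [0, 0, -1/3], [-1, -2, 8/3]].
M = P⁻¹D = [[0, 1/2, -1/3], [0, 0, -1/3], [-1, -2, 8/3]] · [[48, -3], [-2, 2], [15, 0]] = [[-6, 1], [-5, 0], [-4, -1]].

M = [[-6, 1], [-5, 0], [-4, -1]]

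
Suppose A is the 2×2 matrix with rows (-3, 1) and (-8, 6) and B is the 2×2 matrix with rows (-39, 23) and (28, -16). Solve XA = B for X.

A is on the right of X, so right-multiply by A⁻¹: X = BA⁻¹.
det A = -10; the adjugate gives A⁻¹ = [[-3/5, 1/10], [-4/5, 3/10]].
X = BA⁻¹ = [[-39, 23], [28, -16]] · [[-3/5, 1/10], [-4/5, 3/10]] = [[5, 3], [-4, -2]].

X = [[5, 3], [-4, -2]]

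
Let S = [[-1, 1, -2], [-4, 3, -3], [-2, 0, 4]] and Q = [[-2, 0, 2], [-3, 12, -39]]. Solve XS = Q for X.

S is on the right of X, so right-multiply by S⁻¹: X = QS⁻¹.
S has determinant -2; S⁻¹ = [[-6, 2, -3/2], [-11, 4, -5/2], [-3, 1, -1/2]].
X = QS⁻¹ = [[-2, 0, 2], [-3, 12, -39]] · [[-6, 2, -3/2], [-11, 4, -5/2], [-3, 1, -1/2]] = [[6, -2, 2], [3, 3, -6]].

X = [[6, -2, 2], [3, 3, -6]]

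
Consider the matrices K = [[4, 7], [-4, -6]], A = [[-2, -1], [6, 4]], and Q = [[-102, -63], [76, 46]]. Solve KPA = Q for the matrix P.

P = K⁻¹QA⁻¹ (apply K⁻¹ on the left and A⁻¹ on the right).
det K = 4, so K⁻¹ = [[-3/2, -7/4], [1, 1]].
A has determinant -2; A⁻¹ = [[-2, -1/2], [3, 1]].
K⁻¹Q = [[20, 14], [-26, -17]].
P = (K⁻¹Q)A⁻¹ = [[2, 4], [1, -4]].

P = [[2, 4], [1, -4]]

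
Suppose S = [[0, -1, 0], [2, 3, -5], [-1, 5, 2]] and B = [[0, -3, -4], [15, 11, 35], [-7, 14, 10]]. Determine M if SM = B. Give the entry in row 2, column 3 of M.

Left-multiplying both sides by S⁻¹ gives M = S⁻¹B.
det S = -1; the adjugate gives S⁻¹ = [[-31, -2, -5], [-1, 0, 0], [-13, -1, -2]].
M = S⁻¹B = [[-31, -2, -5], [-1, 0, 0], [-13, -1, -2]] · [[0, -3, -4], [15, 11, 35], [-7, 14, 10]] = [[5, 1, 4], [0, 3, 4], [-1, 0, -3]].

4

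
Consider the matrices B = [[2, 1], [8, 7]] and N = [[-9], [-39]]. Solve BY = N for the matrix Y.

Left-multiplying both sides by B⁻¹ gives Y = B⁻¹N.
det B = 6, so B⁻¹ = [[7/6, -1/6], [-4/3, 1/3]].
Y = B⁻¹N = [[7/6, -1/6], [-4/3, 1/3]] · [[-9], [-39]] = [[-4], [-1]].

Y = [[-4], [-1]]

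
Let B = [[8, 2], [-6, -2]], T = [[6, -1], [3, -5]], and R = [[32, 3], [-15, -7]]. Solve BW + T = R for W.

BW = R − T = [[26, 4], [-18, -2]].
Left-multiplying both sides by B⁻¹ gives W = B⁻¹(R − T).
det B = -4; the adjugate gives B⁻¹ = [[1/2, 1/2], [-3/2, -2]].
W = B⁻¹(R − T) = [[4, 1], [-3, -2]].

W = [[4, 1], [-3, -2]]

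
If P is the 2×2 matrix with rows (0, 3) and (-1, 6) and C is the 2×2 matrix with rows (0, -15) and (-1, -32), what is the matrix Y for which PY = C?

Left-multiplying both sides by P⁻¹ gives Y = P⁻¹C.
det P = 3; the adjugate gives P⁻¹ = [[2, -1], [1/3, 0]].
Y = P⁻¹C = [[2, -1], [1/3, 0]] · [[0, -15], [-1, -32]] = [[1, 2], [0, -5]].

Y = [[1, 2], [0, -5]]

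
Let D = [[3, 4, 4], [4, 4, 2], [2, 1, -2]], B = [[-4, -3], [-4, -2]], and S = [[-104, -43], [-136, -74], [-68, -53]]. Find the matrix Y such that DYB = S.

Y = [[5, 1], [-1, 4], [-5, 4]]

Left-multiply by D⁻¹ and right-multiply by B⁻¹: Y = D⁻¹SB⁻¹.
det D = 2, so D⁻¹ = [[-5, 6, -4], [6, -7, 5], [-2, 5/2, -2]].
B has determinant -4; B⁻¹ = [[1/2, -3/4], [-1, 1]].
D⁻¹S = [[-24, -17], [-12, -5], [4, 7]].
Y = (D⁻¹S)B⁻¹ = [[5, 1], [-1, 4], [-5, 4]].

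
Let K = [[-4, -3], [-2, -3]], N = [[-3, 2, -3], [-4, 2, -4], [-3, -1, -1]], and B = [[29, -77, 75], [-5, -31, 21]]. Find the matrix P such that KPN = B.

Isolating P: multiply by K⁻¹ from the left and N⁻¹ from the right, so P = K⁻¹BN⁻¹.
det K = 6, so K⁻¹ = [[-1/2, 1/2], [1/3, -2/3]].
det N = 4; the adjugate gives N⁻¹ = [[-3/2, 5/4, -1/2], [2, -3/2, 0], [5/2, -9/4, 1/2]].
K⁻¹B = [[-17, 23, -27], [13, -5, 11]].
P = (K⁻¹B)N⁻¹ = [[4, 5, -5], [-2, -1, -1]].

P = [[4, 5, -5], [-2, -1, -1]]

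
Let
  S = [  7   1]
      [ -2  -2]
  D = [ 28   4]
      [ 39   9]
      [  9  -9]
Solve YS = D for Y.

S is on the right of Y, so right-multiply by S⁻¹: Y = DS⁻¹.
det S = -12; the adjugate gives S⁻¹ = [[1/6, 1/12], [-1/6, -7/12]].
Y = DS⁻¹ = [[28, 4], [39, 9], [9, -9]] · [[1/6, 1/12], [-1/6, -7/12]] = [[4, 0], [5, -2], [3, 6]].

Y = [[4, 0], [5, -2], [3, 6]]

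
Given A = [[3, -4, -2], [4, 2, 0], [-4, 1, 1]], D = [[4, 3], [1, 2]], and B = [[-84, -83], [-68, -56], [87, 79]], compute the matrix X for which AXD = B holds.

X = [[-5, -2], [2, 2], [-3, 1]]

X = A⁻¹BD⁻¹ (apply A⁻¹ on the left and D⁻¹ on the right).
det A = -2; the adjugate gives A⁻¹ = [[-1, -1, -2], [2, 5/2, 4], [-6, -13/2, -11]].
det D = 5; the adjugate gives D⁻¹ = [[2/5, -3/5], [-1/5, 4/5]].
A⁻¹B = [[-22, -19], [10, 10], [-11, -7]].
X = (A⁻¹B)D⁻¹ = [[-5, -2], [2, 2], [-3, 1]].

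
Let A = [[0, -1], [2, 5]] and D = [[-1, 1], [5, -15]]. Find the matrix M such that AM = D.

M = [[0, -5], [1, -1]]

Left-multiplying both sides by A⁻¹ gives M = A⁻¹D.
det A = 2; the adjugate gives A⁻¹ = [[5/2, 1/2], [-1, 0]].
M = A⁻¹D = [[5/2, 1/2], [-1, 0]] · [[-1, 1], [5, -15]] = [[0, -5], [1, -1]].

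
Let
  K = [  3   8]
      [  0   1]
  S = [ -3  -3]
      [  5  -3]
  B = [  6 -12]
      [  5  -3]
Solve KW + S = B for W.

W = [[3, -3], [0, 0]]

KW = B − S = [[9, -9], [0, 0]].
Since K multiplies W on the left, W = K⁻¹(B − S).
K has determinant 3; K⁻¹ = [[1/3, -8/3], [0, 1]].
W = K⁻¹(B − S) = [[3, -3], [0, 0]].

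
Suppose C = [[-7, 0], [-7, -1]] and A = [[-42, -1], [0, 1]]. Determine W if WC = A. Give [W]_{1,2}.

1

C is on the right of W, so right-multiply by C⁻¹: W = AC⁻¹.
det C = 7, so C⁻¹ = [[-1/7, 0], [1, -1]].
W = AC⁻¹ = [[-42, -1], [0, 1]] · [[-1/7, 0], [1, -1]] = [[5, 1], [1, -1]].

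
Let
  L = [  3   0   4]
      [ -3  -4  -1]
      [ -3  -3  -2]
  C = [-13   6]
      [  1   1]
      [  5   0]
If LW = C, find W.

Since L multiplies W on the left, W = L⁻¹C.
det L = 3; the adjugate gives L⁻¹ = [[5/3, -4, 16/3], [-1, 2, -3], [-1, 3, -4]].
W = L⁻¹C = [[5/3, -4, 16/3], [-1, 2, -3], [-1, 3, -4]] · [[-13, 6], [1, 1], [5, 0]] = [[1, 6], [0, -4], [-4, -3]].

W = [[1, 6], [0, -4], [-4, -3]]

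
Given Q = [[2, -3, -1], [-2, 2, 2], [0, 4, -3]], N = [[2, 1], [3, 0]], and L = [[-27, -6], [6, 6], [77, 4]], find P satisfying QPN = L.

Left-multiply by Q⁻¹ and right-multiply by N⁻¹: P = Q⁻¹LN⁻¹.
det Q = -2, so Q⁻¹ = [[7, 13/2, 2], [3, 3, 1], [4, 4, 1]].
N has determinant -3; N⁻¹ = [[0, 1/3], [1, -2/3]].
Q⁻¹L = [[4, 5], [14, 4], [-7, 4]].
P = (Q⁻¹L)N⁻¹ = [[5, -2], [4, 2], [4, -5]].

P = [[5, -2], [4, 2], [4, -5]]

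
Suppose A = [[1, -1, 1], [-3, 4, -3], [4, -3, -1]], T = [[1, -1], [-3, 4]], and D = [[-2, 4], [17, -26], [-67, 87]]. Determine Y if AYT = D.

Y = [[1, 2], [2, -3], [5, -3]]

Isolating Y: multiply by A⁻¹ from the left and T⁻¹ from the right, so Y = A⁻¹DT⁻¹.
det A = -5; the adjugate gives A⁻¹ = [[13/5, 4/5, 1/5], [3, 1, 0], [7/5, 1/5, -1/5]].
T has determinant 1; T⁻¹ = [[4, 1], [3, 1]].
A⁻¹D = [[-5, 7], [11, -14], [14, -17]].
Y = (A⁻¹D)T⁻¹ = [[1, 2], [2, -3], [5, -3]].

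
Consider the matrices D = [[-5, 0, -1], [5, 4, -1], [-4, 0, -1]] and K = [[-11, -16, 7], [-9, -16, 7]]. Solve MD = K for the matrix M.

M = [[3, -4, -6], [1, -4, -4]]

Since D sits to the right of M, M = KD⁻¹.
det D = 4; the adjugate gives D⁻¹ = [[-1, 0, 1], [9/4, 1/4, -5/2], [4, 0, -5]].
M = KD⁻¹ = [[-11, -16, 7], [-9, -16, 7]] · [[-1, 0, 1], [9/4, 1/4, -5/2], [4, 0, -5]] = [[3, -4, -6], [1, -4, -4]].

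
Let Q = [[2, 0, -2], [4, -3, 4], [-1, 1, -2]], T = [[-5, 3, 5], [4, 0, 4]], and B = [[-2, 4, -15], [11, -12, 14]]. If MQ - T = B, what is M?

MQ = B + T = [[-7, 7, -10], [15, -12, 18]].
Q is on the right of M, so right-multiply by Q⁻¹: M = (B + T)Q⁻¹.
Q has determinant 2; Q⁻¹ = [[1, -1, -3], [2, -3, -8], [1/2, -1, -3]].
M = (B + T)Q⁻¹ = [[2, -4, -5], [0, 3, -3]].

M = [[2, -4, -5], [0, 3, -3]]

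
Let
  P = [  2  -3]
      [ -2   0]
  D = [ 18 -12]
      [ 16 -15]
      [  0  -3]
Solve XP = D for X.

X = [[4, -5], [5, -3], [1, 1]]

Right-multiplying both sides by P⁻¹ gives X = DP⁻¹.
P has determinant -6; P⁻¹ = [[0, -1/2], [-1/3, -1/3]].
X = DP⁻¹ = [[18, -12], [16, -15], [0, -3]] · [[0, -1/2], [-1/3, -1/3]] = [[4, -5], [5, -3], [1, 1]].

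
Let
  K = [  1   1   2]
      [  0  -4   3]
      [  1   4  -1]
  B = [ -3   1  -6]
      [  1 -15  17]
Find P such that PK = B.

P = [[1, -4, -4], [5, 1, -4]]

Since K sits to the right of P, P = BK⁻¹.
det K = 3, so K⁻¹ = [[-8/3, 3, 11/3], [1, -1, -1], [4/3, -1, -4/3]].
P = BK⁻¹ = [[-3, 1, -6], [1, -15, 17]] · [[-8/3, 3, 11/3], [1, -1, -1], [4/3, -1, -4/3]] = [[1, -4, -4], [5, 1, -4]].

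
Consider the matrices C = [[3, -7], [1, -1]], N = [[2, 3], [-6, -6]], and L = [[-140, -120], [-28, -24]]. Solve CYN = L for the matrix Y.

Left-multiply by C⁻¹ and right-multiply by N⁻¹: Y = C⁻¹LN⁻¹.
det C = 4, so C⁻¹ = [[-1/4, 7/4], [-1/4, 3/4]].
N has determinant 6; N⁻¹ = [[-1, -1/2], [1, 1/3]].
C⁻¹L = [[-14, -12], [14, 12]].
Y = (C⁻¹L)N⁻¹ = [[2, 3], [-2, -3]].

Y = [[2, 3], [-2, -3]]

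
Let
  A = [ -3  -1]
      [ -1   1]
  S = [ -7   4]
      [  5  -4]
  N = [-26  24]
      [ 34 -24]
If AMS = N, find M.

M = A⁻¹NS⁻¹ (apply A⁻¹ on the left and S⁻¹ on the right).
A has determinant -4; A⁻¹ = [[-1/4, -1/4], [-1/4, 3/4]].
det S = 8; the adjugate gives S⁻¹ = [[-1/2, -1/2], [-5/8, -7/8]].
A⁻¹N = [[-2, 0], [32, -24]].
M = (A⁻¹N)S⁻¹ = [[1, 1], [-1, 5]].

M = [[1, 1], [-1, 5]]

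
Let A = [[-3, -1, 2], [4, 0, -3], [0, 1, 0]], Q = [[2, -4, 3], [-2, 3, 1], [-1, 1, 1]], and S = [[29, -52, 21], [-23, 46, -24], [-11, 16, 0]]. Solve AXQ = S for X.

X = [[-5, -2, 2], [-2, 1, 5], [-4, -5, 5]]

X = A⁻¹SQ⁻¹ (apply A⁻¹ on the left and Q⁻¹ on the right).
det A = -1; the adjugate gives A⁻¹ = [[-3, -2, -3], [0, 0, 1], [-4, -3, -4]].
det Q = 3; the adjugate gives Q⁻¹ = [[2/3, 7/3, -13/3], [1/3, 5/3, -8/3], [1/3, 2/3, -2/3]].
A⁻¹S = [[-8, 16, -15], [-11, 16, 0], [-3, 6, -12]].
X = (A⁻¹S)Q⁻¹ = [[-5, -2, 2], [-2, 1, 5], [-4, -5, 5]].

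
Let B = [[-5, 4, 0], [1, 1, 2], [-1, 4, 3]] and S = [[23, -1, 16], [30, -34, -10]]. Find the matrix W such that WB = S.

B is on the right of W, so right-multiply by B⁻¹: W = SB⁻¹.
B has determinant 5; B⁻¹ = [[-1, -12/5, 8/5], [-1, -3, 2], [1, 16/5, -9/5]].
W = SB⁻¹ = [[23, -1, 16], [30, -34, -10]] · [[-1, -12/5, 8/5], [-1, -3, 2], [1, 16/5, -9/5]] = [[-6, -1, 6], [-6, -2, -2]].

W = [[-6, -1, 6], [-6, -2, -2]]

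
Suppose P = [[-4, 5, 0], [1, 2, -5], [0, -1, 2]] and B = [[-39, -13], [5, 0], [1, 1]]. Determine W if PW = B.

Left-multiplying both sides by P⁻¹ gives W = P⁻¹B.
det P = -6; the adjugate gives P⁻¹ = [[1/6, 5/3, 25/6], [1/3, 4/3, 10/3], [1/6, 2/3, 13/6]].
W = P⁻¹B = [[1/6, 5/3, 25/6], [1/3, 4/3, 10/3], [1/6, 2/3, 13/6]] · [[-39, -13], [5, 0], [1, 1]] = [[6, 2], [-3, -1], [-1, 0]].

W = [[6, 2], [-3, -1], [-1, 0]]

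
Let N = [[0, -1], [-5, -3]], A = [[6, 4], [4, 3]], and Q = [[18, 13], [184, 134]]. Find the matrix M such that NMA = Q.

M = [[-1, -5], [-1, -3]]

M = N⁻¹QA⁻¹ (apply N⁻¹ on the left and A⁻¹ on the right).
det N = -5; the adjugate gives N⁻¹ = [[3/5, -1/5], [-1, 0]].
det A = 2; the adjugate gives A⁻¹ = [[3/2, -2], [-2, 3]].
N⁻¹Q = [[-26, -19], [-18, -13]].
M = (N⁻¹Q)A⁻¹ = [[-1, -5], [-1, -3]].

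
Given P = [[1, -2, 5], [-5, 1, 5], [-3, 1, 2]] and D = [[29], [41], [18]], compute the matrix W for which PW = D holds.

P is on the left of W, so left-multiply by P⁻¹: W = P⁻¹D.
P has determinant -3; P⁻¹ = [[1, -3, 5], [5/3, -17/3, 10], [2/3, -5/3, 3]].
W = P⁻¹D = [[1, -3, 5], [5/3, -17/3, 10], [2/3, -5/3, 3]] · [[29], [41], [18]] = [[-4], [-4], [5]].

W = [[-4], [-4], [5]]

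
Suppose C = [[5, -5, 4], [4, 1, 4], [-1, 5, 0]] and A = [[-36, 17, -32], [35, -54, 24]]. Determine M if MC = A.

M = [[-5, -3, -1], [5, 1, -6]]

C is on the right of M, so right-multiply by C⁻¹: M = AC⁻¹.
C has determinant 4; C⁻¹ = [[-5, 5, -6], [-1, 1, -1], [21/4, -5, 25/4]].
M = AC⁻¹ = [[-36, 17, -32], [35, -54, 24]] · [[-5, 5, -6], [-1, 1, -1], [21/4, -5, 25/4]] = [[-5, -3, -1], [5, 1, -6]].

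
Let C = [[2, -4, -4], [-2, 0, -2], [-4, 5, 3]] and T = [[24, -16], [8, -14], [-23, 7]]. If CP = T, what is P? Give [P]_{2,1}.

C is on the left of P, so left-multiply by C⁻¹: P = C⁻¹T.
det C = 4; the adjugate gives C⁻¹ = [[5/2, -2, 2], [7/2, -5/2, 3], [-5/2, 3/2, -2]].
P = C⁻¹T = [[5/2, -2, 2], [7/2, -5/2, 3], [-5/2, 3/2, -2]] · [[24, -16], [8, -14], [-23, 7]] = [[-2, 2], [-5, 0], [-2, 5]].

-5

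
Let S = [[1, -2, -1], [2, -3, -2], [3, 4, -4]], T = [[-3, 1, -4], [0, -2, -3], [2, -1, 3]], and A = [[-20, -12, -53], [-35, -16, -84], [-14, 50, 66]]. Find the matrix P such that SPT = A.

Left-multiply by S⁻¹ and right-multiply by T⁻¹: P = S⁻¹AT⁻¹.
det S = -1, so S⁻¹ = [[-20, 12, -1], [-2, 1, 0], [-17, 10, -1]].
T has determinant 5; T⁻¹ = [[-9/5, 1/5, -11/5], [-6/5, -1/5, -9/5], [4/5, -1/5, 6/5]].
S⁻¹A = [[-6, -2, -14], [5, 8, 22], [4, -6, -5]].
P = (S⁻¹A)T⁻¹ = [[2, 2, 0], [-1, -5, 1], [-4, 3, -4]].

P = [[2, 2, 0], [-1, -5, 1], [-4, 3, -4]]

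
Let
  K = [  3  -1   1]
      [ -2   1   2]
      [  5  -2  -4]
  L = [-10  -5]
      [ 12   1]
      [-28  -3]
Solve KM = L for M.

M = [[-4, -1], [0, 1], [2, -1]]

K is on the left of M, so left-multiply by K⁻¹: M = K⁻¹L.
K has determinant -3; K⁻¹ = [[0, 2, 1], [-2/3, 17/3, 8/3], [1/3, -1/3, -1/3]].
M = K⁻¹L = [[0, 2, 1], [-2/3, 17/3, 8/3], [1/3, -1/3, -1/3]] · [[-10, -5], [12, 1], [-28, -3]] = [[-4, -1], [0, 1], [2, -1]].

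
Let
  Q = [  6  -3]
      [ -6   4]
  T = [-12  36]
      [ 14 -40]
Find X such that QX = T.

X = [[-1, 4], [2, -4]]

Q is on the left of X, so left-multiply by Q⁻¹: X = Q⁻¹T.
det Q = 6, so Q⁻¹ = [[2/3, 1/2], [1, 1]].
X = Q⁻¹T = [[2/3, 1/2], [1, 1]] · [[-12, 36], [14, -40]] = [[-1, 4], [2, -4]].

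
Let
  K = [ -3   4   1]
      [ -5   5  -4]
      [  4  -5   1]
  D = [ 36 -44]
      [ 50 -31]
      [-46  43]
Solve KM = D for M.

M = [[-4, 6], [6, -5], [0, -6]]

Left-multiplying both sides by K⁻¹ gives M = K⁻¹D.
K has determinant 6; K⁻¹ = [[-5/2, -3/2, -7/2], [-11/6, -7/6, -17/6], [5/6, 1/6, 5/6]].
M = K⁻¹D = [[-5/2, -3/2, -7/2], [-11/6, -7/6, -17/6], [5/6, 1/6, 5/6]] · [[36, -44], [50, -31], [-46, 43]] = [[-4, 6], [6, -5], [0, -6]].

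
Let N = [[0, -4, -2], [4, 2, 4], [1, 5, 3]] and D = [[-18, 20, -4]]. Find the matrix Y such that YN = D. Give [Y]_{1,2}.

-5

N is on the right of Y, so right-multiply by N⁻¹: Y = DN⁻¹.
N has determinant -4; N⁻¹ = [[7/2, -1/2, 3], [2, -1/2, 2], [-9/2, 1, -4]].
Y = DN⁻¹ = [[-18, 20, -4]] · [[7/2, -1/2, 3], [2, -1/2, 2], [-9/2, 1, -4]] = [[-5, -5, 2]].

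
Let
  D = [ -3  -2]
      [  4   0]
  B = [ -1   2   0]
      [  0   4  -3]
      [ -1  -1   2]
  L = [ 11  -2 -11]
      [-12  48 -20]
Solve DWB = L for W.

Left-multiply by D⁻¹ and right-multiply by B⁻¹: W = D⁻¹LB⁻¹.
D has determinant 8; D⁻¹ = [[0, 1/4], [-1/2, -3/8]].
det B = 1, so B⁻¹ = [[5, -4, -6], [3, -2, -3], [4, -3, -4]].
D⁻¹L = [[-3, 12, -5], [-1, -17, 13]].
W = (D⁻¹L)B⁻¹ = [[1, 3, 2], [-4, -1, 5]].

W = [[1, 3, 2], [-4, -1, 5]]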